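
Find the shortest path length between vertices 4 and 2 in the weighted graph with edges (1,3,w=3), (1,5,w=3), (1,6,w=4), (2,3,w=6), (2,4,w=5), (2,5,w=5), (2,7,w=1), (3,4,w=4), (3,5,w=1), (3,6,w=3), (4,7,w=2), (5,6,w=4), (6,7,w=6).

Step 1: Build adjacency list with weights:
  1: 3(w=3), 5(w=3), 6(w=4)
  2: 3(w=6), 4(w=5), 5(w=5), 7(w=1)
  3: 1(w=3), 2(w=6), 4(w=4), 5(w=1), 6(w=3)
  4: 2(w=5), 3(w=4), 7(w=2)
  5: 1(w=3), 2(w=5), 3(w=1), 6(w=4)
  6: 1(w=4), 3(w=3), 5(w=4), 7(w=6)
  7: 2(w=1), 4(w=2), 6(w=6)

Step 2: Apply Dijkstra's algorithm from vertex 4:
  Visit vertex 4 (distance=0)
    Update dist[2] = 5
    Update dist[3] = 4
    Update dist[7] = 2
  Visit vertex 7 (distance=2)
    Update dist[2] = 3
    Update dist[6] = 8
  Visit vertex 2 (distance=3)
    Update dist[5] = 8

Step 3: Shortest path: 4 -> 7 -> 2
Total weight: 2 + 1 = 3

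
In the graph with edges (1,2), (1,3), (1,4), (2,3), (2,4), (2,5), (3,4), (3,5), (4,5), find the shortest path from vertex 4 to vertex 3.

Step 1: Build adjacency list:
  1: 2, 3, 4
  2: 1, 3, 4, 5
  3: 1, 2, 4, 5
  4: 1, 2, 3, 5
  5: 2, 3, 4

Step 2: BFS from vertex 4 to find shortest path to 3:
  vertex 1 reached at distance 1
  vertex 2 reached at distance 1
  vertex 3 reached at distance 1

Step 3: Shortest path: 4 -> 3
Path length: 1 edge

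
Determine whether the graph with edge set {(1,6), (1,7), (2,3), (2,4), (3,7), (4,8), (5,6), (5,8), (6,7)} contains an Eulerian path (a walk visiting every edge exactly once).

Step 1: Find the degree of each vertex:
  deg(1) = 2
  deg(2) = 2
  deg(3) = 2
  deg(4) = 2
  deg(5) = 2
  deg(6) = 3
  deg(7) = 3
  deg(8) = 2

Step 2: Count vertices with odd degree:
  Odd-degree vertices: 6, 7 (2 total)

Step 3: Apply Euler's theorem:
  - Eulerian circuit exists iff graph is connected and all vertices have even degree
  - Eulerian path exists iff graph is connected and has 0 or 2 odd-degree vertices

Graph is connected with exactly 2 odd-degree vertices (6, 7).
Eulerian path exists (starting and ending at the odd-degree vertices), but no Eulerian circuit.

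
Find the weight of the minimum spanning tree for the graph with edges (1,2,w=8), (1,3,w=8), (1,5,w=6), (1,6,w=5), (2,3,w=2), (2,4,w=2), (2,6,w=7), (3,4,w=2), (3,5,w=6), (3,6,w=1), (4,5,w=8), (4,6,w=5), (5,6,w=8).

Apply Kruskal's algorithm (sort edges by weight, add if no cycle):

Sorted edges by weight:
  (3,6) w=1
  (2,4) w=2
  (2,3) w=2
  (3,4) w=2
  (1,6) w=5
  (4,6) w=5
  (1,5) w=6
  (3,5) w=6
  (2,6) w=7
  (1,2) w=8
  (1,3) w=8
  (4,5) w=8
  (5,6) w=8

Add edge (3,6) w=1 -- no cycle. Running total: 1
Add edge (2,4) w=2 -- no cycle. Running total: 3
Add edge (2,3) w=2 -- no cycle. Running total: 5
Skip edge (3,4) w=2 -- would create cycle
Add edge (1,6) w=5 -- no cycle. Running total: 10
Skip edge (4,6) w=5 -- would create cycle
Add edge (1,5) w=6 -- no cycle. Running total: 16

MST edges: (3,6,w=1), (2,4,w=2), (2,3,w=2), (1,6,w=5), (1,5,w=6)
Total MST weight: 1 + 2 + 2 + 5 + 6 = 16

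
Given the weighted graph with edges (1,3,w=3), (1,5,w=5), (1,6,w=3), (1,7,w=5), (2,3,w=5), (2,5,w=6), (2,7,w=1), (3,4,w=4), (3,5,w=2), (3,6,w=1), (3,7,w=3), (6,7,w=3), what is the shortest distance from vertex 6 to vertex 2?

Step 1: Build adjacency list with weights:
  1: 3(w=3), 5(w=5), 6(w=3), 7(w=5)
  2: 3(w=5), 5(w=6), 7(w=1)
  3: 1(w=3), 2(w=5), 4(w=4), 5(w=2), 6(w=1), 7(w=3)
  4: 3(w=4)
  5: 1(w=5), 2(w=6), 3(w=2)
  6: 1(w=3), 3(w=1), 7(w=3)
  7: 1(w=5), 2(w=1), 3(w=3), 6(w=3)

Step 2: Apply Dijkstra's algorithm from vertex 6:
  Visit vertex 6 (distance=0)
    Update dist[1] = 3
    Update dist[3] = 1
    Update dist[7] = 3
  Visit vertex 3 (distance=1)
    Update dist[2] = 6
    Update dist[4] = 5
    Update dist[5] = 3
  Visit vertex 1 (distance=3)
  Visit vertex 5 (distance=3)
  Visit vertex 7 (distance=3)
    Update dist[2] = 4
  Visit vertex 2 (distance=4)

Step 3: Shortest path: 6 -> 7 -> 2
Total weight: 3 + 1 = 4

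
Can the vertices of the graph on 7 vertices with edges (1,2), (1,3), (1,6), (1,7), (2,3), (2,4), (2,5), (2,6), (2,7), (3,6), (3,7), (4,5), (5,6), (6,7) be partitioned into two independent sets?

Step 1: Attempt 2-coloring using BFS:
  Start at vertex 1, assign color 0
  Color vertex 2 with color 1 (neighbor of 1)
  Color vertex 3 with color 1 (neighbor of 1)
  Color vertex 6 with color 1 (neighbor of 1)
  Color vertex 7 with color 1 (neighbor of 1)

Step 2: Conflict found! Vertices 2 and 3 are adjacent but have the same color.
This means the graph contains an odd cycle.

The graph is NOT bipartite.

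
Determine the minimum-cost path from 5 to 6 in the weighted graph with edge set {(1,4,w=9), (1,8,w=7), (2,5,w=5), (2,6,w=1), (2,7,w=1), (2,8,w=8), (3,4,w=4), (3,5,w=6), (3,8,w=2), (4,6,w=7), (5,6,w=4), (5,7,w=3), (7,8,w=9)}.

Step 1: Build adjacency list with weights:
  1: 4(w=9), 8(w=7)
  2: 5(w=5), 6(w=1), 7(w=1), 8(w=8)
  3: 4(w=4), 5(w=6), 8(w=2)
  4: 1(w=9), 3(w=4), 6(w=7)
  5: 2(w=5), 3(w=6), 6(w=4), 7(w=3)
  6: 2(w=1), 4(w=7), 5(w=4)
  7: 2(w=1), 5(w=3), 8(w=9)
  8: 1(w=7), 2(w=8), 3(w=2), 7(w=9)

Step 2: Apply Dijkstra's algorithm from vertex 5:
  Visit vertex 5 (distance=0)
    Update dist[2] = 5
    Update dist[3] = 6
    Update dist[6] = 4
    Update dist[7] = 3
  Visit vertex 7 (distance=3)
    Update dist[2] = 4
    Update dist[8] = 12
  Visit vertex 2 (distance=4)
  Visit vertex 6 (distance=4)
    Update dist[4] = 11

Step 3: Shortest path: 5 -> 6
Total weight: 4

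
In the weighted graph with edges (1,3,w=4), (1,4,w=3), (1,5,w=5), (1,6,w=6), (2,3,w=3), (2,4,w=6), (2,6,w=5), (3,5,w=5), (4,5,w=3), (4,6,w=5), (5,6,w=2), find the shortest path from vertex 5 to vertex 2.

Step 1: Build adjacency list with weights:
  1: 3(w=4), 4(w=3), 5(w=5), 6(w=6)
  2: 3(w=3), 4(w=6), 6(w=5)
  3: 1(w=4), 2(w=3), 5(w=5)
  4: 1(w=3), 2(w=6), 5(w=3), 6(w=5)
  5: 1(w=5), 3(w=5), 4(w=3), 6(w=2)
  6: 1(w=6), 2(w=5), 4(w=5), 5(w=2)

Step 2: Apply Dijkstra's algorithm from vertex 5:
  Visit vertex 5 (distance=0)
    Update dist[1] = 5
    Update dist[3] = 5
    Update dist[4] = 3
    Update dist[6] = 2
  Visit vertex 6 (distance=2)
    Update dist[2] = 7
  Visit vertex 4 (distance=3)
  Visit vertex 1 (distance=5)
  Visit vertex 3 (distance=5)
  Visit vertex 2 (distance=7)

Step 3: Shortest path: 5 -> 6 -> 2
Total weight: 2 + 5 = 7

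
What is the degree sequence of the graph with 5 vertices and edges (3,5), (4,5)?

Step 1: Count edges incident to each vertex:
  deg(1) = 0 (neighbors: none)
  deg(2) = 0 (neighbors: none)
  deg(3) = 1 (neighbors: 5)
  deg(4) = 1 (neighbors: 5)
  deg(5) = 2 (neighbors: 3, 4)

Step 2: Sort degrees in non-increasing order:
  Degrees: [0, 0, 1, 1, 2] -> sorted: [2, 1, 1, 0, 0]

Degree sequence: [2, 1, 1, 0, 0]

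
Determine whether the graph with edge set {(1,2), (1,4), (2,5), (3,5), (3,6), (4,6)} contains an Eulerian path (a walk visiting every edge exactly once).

Step 1: Find the degree of each vertex:
  deg(1) = 2
  deg(2) = 2
  deg(3) = 2
  deg(4) = 2
  deg(5) = 2
  deg(6) = 2

Step 2: Count vertices with odd degree:
  All vertices have even degree (0 odd-degree vertices)

Step 3: Apply Euler's theorem:
  - Eulerian circuit exists iff graph is connected and all vertices have even degree
  - Eulerian path exists iff graph is connected and has 0 or 2 odd-degree vertices

Graph is connected with 0 odd-degree vertices.
Both Eulerian circuit and Eulerian path exist.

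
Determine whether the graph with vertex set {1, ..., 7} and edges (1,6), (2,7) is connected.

Step 1: Build adjacency list from edges:
  1: 6
  2: 7
  3: (none)
  4: (none)
  5: (none)
  6: 1
  7: 2

Step 2: Run BFS/DFS from vertex 1:
  Visited: {1, 6}
  Reached 2 of 7 vertices

Step 3: Only 2 of 7 vertices reached. Graph is disconnected.
Connected components: {1, 6}, {2, 7}, {3}, {4}, {5}
Answer: No, the graph is not connected (5 components).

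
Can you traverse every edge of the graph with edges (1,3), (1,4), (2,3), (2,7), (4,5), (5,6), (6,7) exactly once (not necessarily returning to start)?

Step 1: Find the degree of each vertex:
  deg(1) = 2
  deg(2) = 2
  deg(3) = 2
  deg(4) = 2
  deg(5) = 2
  deg(6) = 2
  deg(7) = 2

Step 2: Count vertices with odd degree:
  All vertices have even degree (0 odd-degree vertices)

Step 3: Apply Euler's theorem:
  - Eulerian circuit exists iff graph is connected and all vertices have even degree
  - Eulerian path exists iff graph is connected and has 0 or 2 odd-degree vertices

Graph is connected with 0 odd-degree vertices.
Both Eulerian circuit and Eulerian path exist.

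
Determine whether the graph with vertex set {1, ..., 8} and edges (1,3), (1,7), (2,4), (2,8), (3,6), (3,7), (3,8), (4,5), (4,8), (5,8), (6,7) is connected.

Step 1: Build adjacency list from edges:
  1: 3, 7
  2: 4, 8
  3: 1, 6, 7, 8
  4: 2, 5, 8
  5: 4, 8
  6: 3, 7
  7: 1, 3, 6
  8: 2, 3, 4, 5

Step 2: Run BFS/DFS from vertex 1:
  Visited: {1, 3, 7, 6, 8, 2, 4, 5}
  Reached 8 of 8 vertices

Step 3: All 8 vertices reached from vertex 1, so the graph is connected.
Answer: Yes, the graph is connected.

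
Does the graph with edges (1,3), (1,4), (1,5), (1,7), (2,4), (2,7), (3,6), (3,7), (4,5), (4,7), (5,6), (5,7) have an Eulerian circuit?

Step 1: Find the degree of each vertex:
  deg(1) = 4
  deg(2) = 2
  deg(3) = 3
  deg(4) = 4
  deg(5) = 4
  deg(6) = 2
  deg(7) = 5

Step 2: Count vertices with odd degree:
  Odd-degree vertices: 3, 7 (2 total)

Step 3: Apply Euler's theorem:
  - Eulerian circuit exists iff graph is connected and all vertices have even degree
  - Eulerian path exists iff graph is connected and has 0 or 2 odd-degree vertices

Graph is connected with exactly 2 odd-degree vertices (3, 7).
Eulerian path exists (starting and ending at the odd-degree vertices), but no Eulerian circuit.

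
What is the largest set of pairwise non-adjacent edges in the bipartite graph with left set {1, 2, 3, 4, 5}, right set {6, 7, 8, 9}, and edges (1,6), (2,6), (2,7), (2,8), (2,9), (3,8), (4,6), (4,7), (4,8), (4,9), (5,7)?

Step 1: List the neighbors of each left vertex:
  1: 6
  2: 6, 7, 8, 9
  3: 8
  4: 6, 7, 8, 9
  5: 7

Step 2: Greedily match left vertices, then look for augmenting paths:
  Match 1 -- 6
  Match 2 -- 7
  Match 3 -- 8
  Match 4 -- 9
  No augmenting path remains.

Step 3: Verify this is maximum:
  Matching size 4 = min(|L|, |R|) = min(5, 4), which is an upper bound, so this matching is maximum.

Maximum matching: {(1,6), (2,7), (3,8), (4,9)}
Size: 4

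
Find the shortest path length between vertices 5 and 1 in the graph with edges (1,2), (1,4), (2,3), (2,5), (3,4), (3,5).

Step 1: Build adjacency list:
  1: 2, 4
  2: 1, 3, 5
  3: 2, 4, 5
  4: 1, 3
  5: 2, 3

Step 2: BFS from vertex 5 to find shortest path to 1:
  vertex 2 reached at distance 1
  vertex 3 reached at distance 1
  vertex 1 reached at distance 2

Step 3: Shortest path: 5 -> 2 -> 1
Path length: 2 edges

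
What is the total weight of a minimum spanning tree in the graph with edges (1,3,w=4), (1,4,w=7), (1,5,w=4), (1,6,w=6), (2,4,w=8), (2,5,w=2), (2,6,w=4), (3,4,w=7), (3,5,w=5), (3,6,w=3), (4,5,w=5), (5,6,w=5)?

Apply Kruskal's algorithm (sort edges by weight, add if no cycle):

Sorted edges by weight:
  (2,5) w=2
  (3,6) w=3
  (1,3) w=4
  (1,5) w=4
  (2,6) w=4
  (3,5) w=5
  (4,5) w=5
  (5,6) w=5
  (1,6) w=6
  (1,4) w=7
  (3,4) w=7
  (2,4) w=8

Add edge (2,5) w=2 -- no cycle. Running total: 2
Add edge (3,6) w=3 -- no cycle. Running total: 5
Add edge (1,3) w=4 -- no cycle. Running total: 9
Add edge (1,5) w=4 -- no cycle. Running total: 13
Skip edge (2,6) w=4 -- would create cycle
Skip edge (3,5) w=5 -- would create cycle
Add edge (4,5) w=5 -- no cycle. Running total: 18

MST edges: (2,5,w=2), (3,6,w=3), (1,3,w=4), (1,5,w=4), (4,5,w=5)
Total MST weight: 2 + 3 + 4 + 4 + 5 = 18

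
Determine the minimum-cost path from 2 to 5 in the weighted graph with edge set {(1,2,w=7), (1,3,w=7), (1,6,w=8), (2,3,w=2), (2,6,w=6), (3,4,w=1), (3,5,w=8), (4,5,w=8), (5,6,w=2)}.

Step 1: Build adjacency list with weights:
  1: 2(w=7), 3(w=7), 6(w=8)
  2: 1(w=7), 3(w=2), 6(w=6)
  3: 1(w=7), 2(w=2), 4(w=1), 5(w=8)
  4: 3(w=1), 5(w=8)
  5: 3(w=8), 4(w=8), 6(w=2)
  6: 1(w=8), 2(w=6), 5(w=2)

Step 2: Apply Dijkstra's algorithm from vertex 2:
  Visit vertex 2 (distance=0)
    Update dist[1] = 7
    Update dist[3] = 2
    Update dist[6] = 6
  Visit vertex 3 (distance=2)
    Update dist[4] = 3
    Update dist[5] = 10
  Visit vertex 4 (distance=3)
  Visit vertex 6 (distance=6)
    Update dist[5] = 8
  Visit vertex 1 (distance=7)
  Visit vertex 5 (distance=8)

Step 3: Shortest path: 2 -> 6 -> 5
Total weight: 6 + 2 = 8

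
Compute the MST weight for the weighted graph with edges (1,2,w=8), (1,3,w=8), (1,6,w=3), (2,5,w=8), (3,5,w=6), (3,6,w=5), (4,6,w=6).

Apply Kruskal's algorithm (sort edges by weight, add if no cycle):

Sorted edges by weight:
  (1,6) w=3
  (3,6) w=5
  (3,5) w=6
  (4,6) w=6
  (1,2) w=8
  (1,3) w=8
  (2,5) w=8

Add edge (1,6) w=3 -- no cycle. Running total: 3
Add edge (3,6) w=5 -- no cycle. Running total: 8
Add edge (3,5) w=6 -- no cycle. Running total: 14
Add edge (4,6) w=6 -- no cycle. Running total: 20
Add edge (1,2) w=8 -- no cycle. Running total: 28

MST edges: (1,6,w=3), (3,6,w=5), (3,5,w=6), (4,6,w=6), (1,2,w=8)
Total MST weight: 3 + 5 + 6 + 6 + 8 = 28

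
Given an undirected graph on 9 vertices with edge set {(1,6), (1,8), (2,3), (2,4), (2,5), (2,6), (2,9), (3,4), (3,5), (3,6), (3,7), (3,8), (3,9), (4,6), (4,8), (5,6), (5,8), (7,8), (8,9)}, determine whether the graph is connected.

Step 1: Build adjacency list from edges:
  1: 6, 8
  2: 3, 4, 5, 6, 9
  3: 2, 4, 5, 6, 7, 8, 9
  4: 2, 3, 6, 8
  5: 2, 3, 6, 8
  6: 1, 2, 3, 4, 5
  7: 3, 8
  8: 1, 3, 4, 5, 7, 9
  9: 2, 3, 8

Step 2: Run BFS/DFS from vertex 1:
  Visited: {1, 6, 8, 2, 3, 4, 5, 7, 9}
  Reached 9 of 9 vertices

Step 3: All 9 vertices reached from vertex 1, so the graph is connected.
Answer: Yes, the graph is connected.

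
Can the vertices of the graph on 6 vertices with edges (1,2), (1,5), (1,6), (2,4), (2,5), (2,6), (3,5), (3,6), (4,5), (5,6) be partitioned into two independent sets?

Step 1: Attempt 2-coloring using BFS:
  Start at vertex 1, assign color 0
  Color vertex 2 with color 1 (neighbor of 1)
  Color vertex 5 with color 1 (neighbor of 1)
  Color vertex 6 with color 1 (neighbor of 1)
  Color vertex 4 with color 0 (neighbor of 2)

Step 2: Conflict found! Vertices 2 and 5 are adjacent but have the same color.
This means the graph contains an odd cycle.

The graph is NOT bipartite.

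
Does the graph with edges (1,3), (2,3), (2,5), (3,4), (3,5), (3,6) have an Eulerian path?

Step 1: Find the degree of each vertex:
  deg(1) = 1
  deg(2) = 2
  deg(3) = 5
  deg(4) = 1
  deg(5) = 2
  deg(6) = 1

Step 2: Count vertices with odd degree:
  Odd-degree vertices: 1, 3, 4, 6 (4 total)

Step 3: Apply Euler's theorem:
  - Eulerian circuit exists iff graph is connected and all vertices have even degree
  - Eulerian path exists iff graph is connected and has 0 or 2 odd-degree vertices

Graph has 4 odd-degree vertices (need 0 or 2).
Neither Eulerian path nor Eulerian circuit exists.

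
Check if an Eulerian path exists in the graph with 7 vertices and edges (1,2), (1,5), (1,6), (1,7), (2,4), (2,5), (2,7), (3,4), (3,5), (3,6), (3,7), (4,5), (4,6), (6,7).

Step 1: Find the degree of each vertex:
  deg(1) = 4
  deg(2) = 4
  deg(3) = 4
  deg(4) = 4
  deg(5) = 4
  deg(6) = 4
  deg(7) = 4

Step 2: Count vertices with odd degree:
  All vertices have even degree (0 odd-degree vertices)

Step 3: Apply Euler's theorem:
  - Eulerian circuit exists iff graph is connected and all vertices have even degree
  - Eulerian path exists iff graph is connected and has 0 or 2 odd-degree vertices

Graph is connected with 0 odd-degree vertices.
Both Eulerian circuit and Eulerian path exist.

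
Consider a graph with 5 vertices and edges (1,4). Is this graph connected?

Step 1: Build adjacency list from edges:
  1: 4
  2: (none)
  3: (none)
  4: 1
  5: (none)

Step 2: Run BFS/DFS from vertex 1:
  Visited: {1, 4}
  Reached 2 of 5 vertices

Step 3: Only 2 of 5 vertices reached. Graph is disconnected.
Connected components: {1, 4}, {2}, {3}, {5}
Answer: No, the graph is not connected (4 components).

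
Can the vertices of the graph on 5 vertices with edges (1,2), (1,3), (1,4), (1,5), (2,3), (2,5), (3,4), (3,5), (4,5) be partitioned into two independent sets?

Step 1: Attempt 2-coloring using BFS:
  Start at vertex 1, assign color 0
  Color vertex 2 with color 1 (neighbor of 1)
  Color vertex 3 with color 1 (neighbor of 1)
  Color vertex 4 with color 1 (neighbor of 1)
  Color vertex 5 with color 1 (neighbor of 1)

Step 2: Conflict found! Vertices 2 and 3 are adjacent but have the same color.
This means the graph contains an odd cycle.

The graph is NOT bipartite.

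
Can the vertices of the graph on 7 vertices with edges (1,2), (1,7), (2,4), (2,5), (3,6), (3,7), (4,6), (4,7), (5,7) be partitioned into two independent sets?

Step 1: Attempt 2-coloring using BFS:
  Start at vertex 1, assign color 0
  Color vertex 2 with color 1 (neighbor of 1)
  Color vertex 7 with color 1 (neighbor of 1)
  Color vertex 4 with color 0 (neighbor of 2)
  Color vertex 5 with color 0 (neighbor of 2)
  Color vertex 3 with color 0 (neighbor of 7)
  Color vertex 6 with color 1 (neighbor of 4)

Step 2: 2-coloring succeeded. No conflicts found.
  Set A (color 0): {1, 3, 4, 5}
  Set B (color 1): {2, 6, 7}

The graph is bipartite with partition {1, 3, 4, 5}, {2, 6, 7}.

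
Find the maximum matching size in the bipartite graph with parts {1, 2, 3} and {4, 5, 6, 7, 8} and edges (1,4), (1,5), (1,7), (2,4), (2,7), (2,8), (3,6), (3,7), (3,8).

Step 1: List the neighbors of each left vertex:
  1: 4, 5, 7
  2: 4, 7, 8
  3: 6, 7, 8

Step 2: Greedily match left vertices, then look for augmenting paths:
  Match 1 -- 4
  Match 2 -- 7
  Match 3 -- 6
  No augmenting path remains.

Step 3: Verify this is maximum:
  Matching size 3 = min(|L|, |R|) = min(3, 5), which is an upper bound, so this matching is maximum.

Maximum matching: {(1,4), (2,7), (3,6)}
Size: 3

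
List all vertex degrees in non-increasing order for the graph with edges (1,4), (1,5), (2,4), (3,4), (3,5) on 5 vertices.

Step 1: Count edges incident to each vertex:
  deg(1) = 2 (neighbors: 4, 5)
  deg(2) = 1 (neighbors: 4)
  deg(3) = 2 (neighbors: 4, 5)
  deg(4) = 3 (neighbors: 1, 2, 3)
  deg(5) = 2 (neighbors: 1, 3)

Step 2: Sort degrees in non-increasing order:
  Degrees: [2, 1, 2, 3, 2] -> sorted: [3, 2, 2, 2, 1]

Degree sequence: [3, 2, 2, 2, 1]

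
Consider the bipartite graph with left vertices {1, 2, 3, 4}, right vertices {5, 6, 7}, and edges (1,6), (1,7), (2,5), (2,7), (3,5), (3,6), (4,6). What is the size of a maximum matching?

Step 1: List the neighbors of each left vertex:
  1: 6, 7
  2: 5, 7
  3: 5, 6
  4: 6

Step 2: Greedily match left vertices, then look for augmenting paths:
  Match 1 -- 6
  Match 2 -- 7
  Match 3 -- 5
  No augmenting path remains.

Step 3: Verify this is maximum:
  Matching size 3 = min(|L|, |R|) = min(4, 3), which is an upper bound, so this matching is maximum.

Maximum matching: {(1,6), (2,7), (3,5)}
Size: 3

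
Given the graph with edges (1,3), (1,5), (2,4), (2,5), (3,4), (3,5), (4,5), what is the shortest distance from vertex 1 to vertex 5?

Step 1: Build adjacency list:
  1: 3, 5
  2: 4, 5
  3: 1, 4, 5
  4: 2, 3, 5
  5: 1, 2, 3, 4

Step 2: BFS from vertex 1 to find shortest path to 5:
  vertex 3 reached at distance 1
  vertex 5 reached at distance 1

Step 3: Shortest path: 1 -> 5
Path length: 1 edge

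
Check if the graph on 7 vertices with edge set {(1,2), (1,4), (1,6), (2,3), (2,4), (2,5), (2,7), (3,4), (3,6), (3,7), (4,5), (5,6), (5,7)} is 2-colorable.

Step 1: Attempt 2-coloring using BFS:
  Start at vertex 1, assign color 0
  Color vertex 2 with color 1 (neighbor of 1)
  Color vertex 4 with color 1 (neighbor of 1)
  Color vertex 6 with color 1 (neighbor of 1)
  Color vertex 3 with color 0 (neighbor of 2)

Step 2: Conflict found! Vertices 2 and 4 are adjacent but have the same color.
This means the graph contains an odd cycle.

The graph is NOT bipartite.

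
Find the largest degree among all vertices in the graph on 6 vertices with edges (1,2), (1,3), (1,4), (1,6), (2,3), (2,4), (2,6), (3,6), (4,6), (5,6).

Step 1: Count edges incident to each vertex:
  deg(1) = 4 (neighbors: 2, 3, 4, 6)
  deg(2) = 4 (neighbors: 1, 3, 4, 6)
  deg(3) = 3 (neighbors: 1, 2, 6)
  deg(4) = 3 (neighbors: 1, 2, 6)
  deg(5) = 1 (neighbors: 6)
  deg(6) = 5 (neighbors: 1, 2, 3, 4, 5)

Step 2: Find maximum:
  max(4, 4, 3, 3, 1, 5) = 5 (vertex 6)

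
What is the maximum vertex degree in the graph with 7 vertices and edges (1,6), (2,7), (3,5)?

Step 1: Count edges incident to each vertex:
  deg(1) = 1 (neighbors: 6)
  deg(2) = 1 (neighbors: 7)
  deg(3) = 1 (neighbors: 5)
  deg(4) = 0 (neighbors: none)
  deg(5) = 1 (neighbors: 3)
  deg(6) = 1 (neighbors: 1)
  deg(7) = 1 (neighbors: 2)

Step 2: Find maximum:
  max(1, 1, 1, 0, 1, 1, 1) = 1 (vertex 1)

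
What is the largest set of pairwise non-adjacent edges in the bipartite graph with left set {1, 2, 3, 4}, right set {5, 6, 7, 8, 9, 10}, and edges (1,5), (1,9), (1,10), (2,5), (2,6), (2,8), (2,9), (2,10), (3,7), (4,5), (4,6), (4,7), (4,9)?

Step 1: List the neighbors of each left vertex:
  1: 5, 9, 10
  2: 5, 6, 8, 9, 10
  3: 7
  4: 5, 6, 7, 9

Step 2: Greedily match left vertices, then look for augmenting paths:
  Match 1 -- 5
  Match 2 -- 6
  Match 3 -- 7
  Match 4 -- 9
  No augmenting path remains.

Step 3: Verify this is maximum:
  Matching size 4 = min(|L|, |R|) = min(4, 6), which is an upper bound, so this matching is maximum.

Maximum matching: {(1,5), (2,6), (3,7), (4,9)}
Size: 4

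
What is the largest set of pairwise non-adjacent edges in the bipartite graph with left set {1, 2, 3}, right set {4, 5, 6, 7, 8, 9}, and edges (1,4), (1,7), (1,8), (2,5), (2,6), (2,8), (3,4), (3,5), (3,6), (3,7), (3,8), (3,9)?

Step 1: List the neighbors of each left vertex:
  1: 4, 7, 8
  2: 5, 6, 8
  3: 4, 5, 6, 7, 8, 9

Step 2: Greedily match left vertices, then look for augmenting paths:
  Match 1 -- 4
  Match 2 -- 5
  Match 3 -- 6
  No augmenting path remains.

Step 3: Verify this is maximum:
  Matching size 3 = min(|L|, |R|) = min(3, 6), which is an upper bound, so this matching is maximum.

Maximum matching: {(1,4), (2,5), (3,6)}
Size: 3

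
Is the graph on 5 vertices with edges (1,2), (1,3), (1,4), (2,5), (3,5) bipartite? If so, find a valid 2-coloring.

Step 1: Attempt 2-coloring using BFS:
  Start at vertex 1, assign color 0
  Color vertex 2 with color 1 (neighbor of 1)
  Color vertex 3 with color 1 (neighbor of 1)
  Color vertex 4 with color 1 (neighbor of 1)
  Color vertex 5 with color 0 (neighbor of 2)

Step 2: 2-coloring succeeded. No conflicts found.
  Set A (color 0): {1, 5}
  Set B (color 1): {2, 3, 4}

The graph is bipartite with partition {1, 5}, {2, 3, 4}.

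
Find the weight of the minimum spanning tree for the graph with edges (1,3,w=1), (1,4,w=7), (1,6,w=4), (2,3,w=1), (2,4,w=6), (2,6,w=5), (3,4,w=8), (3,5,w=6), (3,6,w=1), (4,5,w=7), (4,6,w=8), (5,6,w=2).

Apply Kruskal's algorithm (sort edges by weight, add if no cycle):

Sorted edges by weight:
  (1,3) w=1
  (2,3) w=1
  (3,6) w=1
  (5,6) w=2
  (1,6) w=4
  (2,6) w=5
  (2,4) w=6
  (3,5) w=6
  (1,4) w=7
  (4,5) w=7
  (3,4) w=8
  (4,6) w=8

Add edge (1,3) w=1 -- no cycle. Running total: 1
Add edge (2,3) w=1 -- no cycle. Running total: 2
Add edge (3,6) w=1 -- no cycle. Running total: 3
Add edge (5,6) w=2 -- no cycle. Running total: 5
Skip edge (1,6) w=4 -- would create cycle
Skip edge (2,6) w=5 -- would create cycle
Add edge (2,4) w=6 -- no cycle. Running total: 11

MST edges: (1,3,w=1), (2,3,w=1), (3,6,w=1), (5,6,w=2), (2,4,w=6)
Total MST weight: 1 + 1 + 1 + 2 + 6 = 11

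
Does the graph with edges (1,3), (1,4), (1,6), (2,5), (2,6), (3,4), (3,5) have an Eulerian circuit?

Step 1: Find the degree of each vertex:
  deg(1) = 3
  deg(2) = 2
  deg(3) = 3
  deg(4) = 2
  deg(5) = 2
  deg(6) = 2

Step 2: Count vertices with odd degree:
  Odd-degree vertices: 1, 3 (2 total)

Step 3: Apply Euler's theorem:
  - Eulerian circuit exists iff graph is connected and all vertices have even degree
  - Eulerian path exists iff graph is connected and has 0 or 2 odd-degree vertices

Graph is connected with exactly 2 odd-degree vertices (1, 3).
Eulerian path exists (starting and ending at the odd-degree vertices), but no Eulerian circuit.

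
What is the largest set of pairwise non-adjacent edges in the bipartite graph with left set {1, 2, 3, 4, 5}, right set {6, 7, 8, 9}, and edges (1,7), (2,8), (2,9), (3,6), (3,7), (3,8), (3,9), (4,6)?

Step 1: List the neighbors of each left vertex:
  1: 7
  2: 8, 9
  3: 6, 7, 8, 9
  4: 6
  5: (none)

Step 2: Greedily match left vertices, then look for augmenting paths:
  Match 1 -- 7
  Match 2 -- 8
  Match 3 -- 9
  Match 4 -- 6
  No augmenting path remains.

Step 3: Verify this is maximum:
  Matching size 4 = min(|L|, |R|) = min(5, 4), which is an upper bound, so this matching is maximum.

Maximum matching: {(1,7), (2,8), (3,9), (4,6)}
Size: 4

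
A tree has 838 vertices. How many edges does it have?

A tree on n vertices always has exactly n - 1 edges.
For n = 838: edges = 838 - 1 = 837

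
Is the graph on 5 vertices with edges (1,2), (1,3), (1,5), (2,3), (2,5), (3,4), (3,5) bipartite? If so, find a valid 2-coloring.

Step 1: Attempt 2-coloring using BFS:
  Start at vertex 1, assign color 0
  Color vertex 2 with color 1 (neighbor of 1)
  Color vertex 3 with color 1 (neighbor of 1)
  Color vertex 5 with color 1 (neighbor of 1)

Step 2: Conflict found! Vertices 2 and 3 are adjacent but have the same color.
This means the graph contains an odd cycle.

The graph is NOT bipartite.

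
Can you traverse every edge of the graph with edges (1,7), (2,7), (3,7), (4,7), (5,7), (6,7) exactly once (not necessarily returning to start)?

Step 1: Find the degree of each vertex:
  deg(1) = 1
  deg(2) = 1
  deg(3) = 1
  deg(4) = 1
  deg(5) = 1
  deg(6) = 1
  deg(7) = 6

Step 2: Count vertices with odd degree:
  Odd-degree vertices: 1, 2, 3, 4, 5, 6 (6 total)

Step 3: Apply Euler's theorem:
  - Eulerian circuit exists iff graph is connected and all vertices have even degree
  - Eulerian path exists iff graph is connected and has 0 or 2 odd-degree vertices

Graph has 6 odd-degree vertices (need 0 or 2).
Neither Eulerian path nor Eulerian circuit exists.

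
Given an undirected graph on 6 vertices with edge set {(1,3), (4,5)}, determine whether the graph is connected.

Step 1: Build adjacency list from edges:
  1: 3
  2: (none)
  3: 1
  4: 5
  5: 4
  6: (none)

Step 2: Run BFS/DFS from vertex 1:
  Visited: {1, 3}
  Reached 2 of 6 vertices

Step 3: Only 2 of 6 vertices reached. Graph is disconnected.
Connected components: {1, 3}, {2}, {4, 5}, {6}
Answer: No, the graph is not connected (4 components).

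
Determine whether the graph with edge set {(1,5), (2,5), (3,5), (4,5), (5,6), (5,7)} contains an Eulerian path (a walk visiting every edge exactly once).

Step 1: Find the degree of each vertex:
  deg(1) = 1
  deg(2) = 1
  deg(3) = 1
  deg(4) = 1
  deg(5) = 6
  deg(6) = 1
  deg(7) = 1

Step 2: Count vertices with odd degree:
  Odd-degree vertices: 1, 2, 3, 4, 6, 7 (6 total)

Step 3: Apply Euler's theorem:
  - Eulerian circuit exists iff graph is connected and all vertices have even degree
  - Eulerian path exists iff graph is connected and has 0 or 2 odd-degree vertices

Graph has 6 odd-degree vertices (need 0 or 2).
Neither Eulerian path nor Eulerian circuit exists.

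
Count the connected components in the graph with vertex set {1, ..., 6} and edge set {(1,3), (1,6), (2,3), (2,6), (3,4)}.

Step 1: Build adjacency list from edges:
  1: 3, 6
  2: 3, 6
  3: 1, 2, 4
  4: 3
  5: (none)
  6: 1, 2

Step 2: Run BFS/DFS from vertex 1:
  Visited: {1, 3, 6, 2, 4}
  Reached 5 of 6 vertices

Step 3: Only 5 of 6 vertices reached. Graph is disconnected.
Connected components: {1, 2, 3, 4, 6}, {5}
Number of connected components: 2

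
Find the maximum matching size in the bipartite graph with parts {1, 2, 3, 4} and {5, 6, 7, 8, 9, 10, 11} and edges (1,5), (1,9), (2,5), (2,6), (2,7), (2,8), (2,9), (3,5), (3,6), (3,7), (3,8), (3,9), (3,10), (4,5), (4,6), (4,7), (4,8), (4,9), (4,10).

Step 1: List the neighbors of each left vertex:
  1: 5, 9
  2: 5, 6, 7, 8, 9
  3: 5, 6, 7, 8, 9, 10
  4: 5, 6, 7, 8, 9, 10

Step 2: Greedily match left vertices, then look for augmenting paths:
  Match 1 -- 5
  Match 2 -- 6
  Match 3 -- 7
  Match 4 -- 8
  No augmenting path remains.

Step 3: Verify this is maximum:
  Matching size 4 = min(|L|, |R|) = min(4, 7), which is an upper bound, so this matching is maximum.

Maximum matching: {(1,5), (2,6), (3,7), (4,8)}
Size: 4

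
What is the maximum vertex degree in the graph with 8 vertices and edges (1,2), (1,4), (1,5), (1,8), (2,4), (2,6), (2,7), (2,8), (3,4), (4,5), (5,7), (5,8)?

Step 1: Count edges incident to each vertex:
  deg(1) = 4 (neighbors: 2, 4, 5, 8)
  deg(2) = 5 (neighbors: 1, 4, 6, 7, 8)
  deg(3) = 1 (neighbors: 4)
  deg(4) = 4 (neighbors: 1, 2, 3, 5)
  deg(5) = 4 (neighbors: 1, 4, 7, 8)
  deg(6) = 1 (neighbors: 2)
  deg(7) = 2 (neighbors: 2, 5)
  deg(8) = 3 (neighbors: 1, 2, 5)

Step 2: Find maximum:
  max(4, 5, 1, 4, 4, 1, 2, 3) = 5 (vertex 2)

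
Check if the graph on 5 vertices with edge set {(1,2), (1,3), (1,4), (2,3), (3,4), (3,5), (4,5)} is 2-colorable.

Step 1: Attempt 2-coloring using BFS:
  Start at vertex 1, assign color 0
  Color vertex 2 with color 1 (neighbor of 1)
  Color vertex 3 with color 1 (neighbor of 1)
  Color vertex 4 with color 1 (neighbor of 1)

Step 2: Conflict found! Vertices 2 and 3 are adjacent but have the same color.
This means the graph contains an odd cycle.

The graph is NOT bipartite.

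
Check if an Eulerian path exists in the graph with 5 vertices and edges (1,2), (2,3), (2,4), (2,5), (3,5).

Step 1: Find the degree of each vertex:
  deg(1) = 1
  deg(2) = 4
  deg(3) = 2
  deg(4) = 1
  deg(5) = 2

Step 2: Count vertices with odd degree:
  Odd-degree vertices: 1, 4 (2 total)

Step 3: Apply Euler's theorem:
  - Eulerian circuit exists iff graph is connected and all vertices have even degree
  - Eulerian path exists iff graph is connected and has 0 or 2 odd-degree vertices

Graph is connected with exactly 2 odd-degree vertices (1, 4).
Eulerian path exists (starting and ending at the odd-degree vertices), but no Eulerian circuit.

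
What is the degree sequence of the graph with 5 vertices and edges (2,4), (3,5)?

Step 1: Count edges incident to each vertex:
  deg(1) = 0 (neighbors: none)
  deg(2) = 1 (neighbors: 4)
  deg(3) = 1 (neighbors: 5)
  deg(4) = 1 (neighbors: 2)
  deg(5) = 1 (neighbors: 3)

Step 2: Sort degrees in non-increasing order:
  Degrees: [0, 1, 1, 1, 1] -> sorted: [1, 1, 1, 1, 0]

Degree sequence: [1, 1, 1, 1, 0]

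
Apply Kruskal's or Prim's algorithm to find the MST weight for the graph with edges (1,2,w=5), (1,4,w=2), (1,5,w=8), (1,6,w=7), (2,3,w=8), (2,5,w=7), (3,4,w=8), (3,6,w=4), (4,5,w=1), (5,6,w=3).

Apply Kruskal's algorithm (sort edges by weight, add if no cycle):

Sorted edges by weight:
  (4,5) w=1
  (1,4) w=2
  (5,6) w=3
  (3,6) w=4
  (1,2) w=5
  (1,6) w=7
  (2,5) w=7
  (1,5) w=8
  (2,3) w=8
  (3,4) w=8

Add edge (4,5) w=1 -- no cycle. Running total: 1
Add edge (1,4) w=2 -- no cycle. Running total: 3
Add edge (5,6) w=3 -- no cycle. Running total: 6
Add edge (3,6) w=4 -- no cycle. Running total: 10
Add edge (1,2) w=5 -- no cycle. Running total: 15

MST edges: (4,5,w=1), (1,4,w=2), (5,6,w=3), (3,6,w=4), (1,2,w=5)
Total MST weight: 1 + 2 + 3 + 4 + 5 = 15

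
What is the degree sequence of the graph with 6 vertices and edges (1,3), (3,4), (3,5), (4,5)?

Step 1: Count edges incident to each vertex:
  deg(1) = 1 (neighbors: 3)
  deg(2) = 0 (neighbors: none)
  deg(3) = 3 (neighbors: 1, 4, 5)
  deg(4) = 2 (neighbors: 3, 5)
  deg(5) = 2 (neighbors: 3, 4)
  deg(6) = 0 (neighbors: none)

Step 2: Sort degrees in non-increasing order:
  Degrees: [1, 0, 3, 2, 2, 0] -> sorted: [3, 2, 2, 1, 0, 0]

Degree sequence: [3, 2, 2, 1, 0, 0]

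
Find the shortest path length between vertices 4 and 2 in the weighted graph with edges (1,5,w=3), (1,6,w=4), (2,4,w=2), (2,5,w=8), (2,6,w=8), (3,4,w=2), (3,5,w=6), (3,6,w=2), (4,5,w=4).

Step 1: Build adjacency list with weights:
  1: 5(w=3), 6(w=4)
  2: 4(w=2), 5(w=8), 6(w=8)
  3: 4(w=2), 5(w=6), 6(w=2)
  4: 2(w=2), 3(w=2), 5(w=4)
  5: 1(w=3), 2(w=8), 3(w=6), 4(w=4)
  6: 1(w=4), 2(w=8), 3(w=2)

Step 2: Apply Dijkstra's algorithm from vertex 4:
  Visit vertex 4 (distance=0)
    Update dist[2] = 2
    Update dist[3] = 2
    Update dist[5] = 4
  Visit vertex 2 (distance=2)
    Update dist[6] = 10

Step 3: Shortest path: 4 -> 2
Total weight: 2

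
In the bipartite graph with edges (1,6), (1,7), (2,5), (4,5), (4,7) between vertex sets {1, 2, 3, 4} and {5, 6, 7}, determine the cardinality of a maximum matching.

Step 1: List the neighbors of each left vertex:
  1: 6, 7
  2: 5
  3: (none)
  4: 5, 7

Step 2: Greedily match left vertices, then look for augmenting paths:
  Match 1 -- 6
  Match 2 -- 5
  Match 4 -- 7
  No augmenting path remains.

Step 3: Verify this is maximum:
  Matching size 3 = min(|L|, |R|) = min(4, 3), which is an upper bound, so this matching is maximum.

Maximum matching: {(1,6), (2,5), (4,7)}
Size: 3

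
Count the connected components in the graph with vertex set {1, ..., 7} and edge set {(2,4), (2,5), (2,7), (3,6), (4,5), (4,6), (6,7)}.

Step 1: Build adjacency list from edges:
  1: (none)
  2: 4, 5, 7
  3: 6
  4: 2, 5, 6
  5: 2, 4
  6: 3, 4, 7
  7: 2, 6

Step 2: Run BFS/DFS from vertex 1:
  Visited: {1}
  Reached 1 of 7 vertices

Step 3: Only 1 of 7 vertices reached. Graph is disconnected.
Connected components: {1}, {2, 3, 4, 5, 6, 7}
Number of connected components: 2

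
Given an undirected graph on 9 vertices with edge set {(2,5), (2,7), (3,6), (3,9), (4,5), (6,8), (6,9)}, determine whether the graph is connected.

Step 1: Build adjacency list from edges:
  1: (none)
  2: 5, 7
  3: 6, 9
  4: 5
  5: 2, 4
  6: 3, 8, 9
  7: 2
  8: 6
  9: 3, 6

Step 2: Run BFS/DFS from vertex 1:
  Visited: {1}
  Reached 1 of 9 vertices

Step 3: Only 1 of 9 vertices reached. Graph is disconnected.
Connected components: {1}, {2, 4, 5, 7}, {3, 6, 8, 9}
Answer: No, the graph is not connected (3 components).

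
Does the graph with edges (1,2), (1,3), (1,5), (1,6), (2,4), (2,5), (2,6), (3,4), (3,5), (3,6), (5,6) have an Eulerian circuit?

Step 1: Find the degree of each vertex:
  deg(1) = 4
  deg(2) = 4
  deg(3) = 4
  deg(4) = 2
  deg(5) = 4
  deg(6) = 4

Step 2: Count vertices with odd degree:
  All vertices have even degree (0 odd-degree vertices)

Step 3: Apply Euler's theorem:
  - Eulerian circuit exists iff graph is connected and all vertices have even degree
  - Eulerian path exists iff graph is connected and has 0 or 2 odd-degree vertices

Graph is connected with 0 odd-degree vertices.
Both Eulerian circuit and Eulerian path exist.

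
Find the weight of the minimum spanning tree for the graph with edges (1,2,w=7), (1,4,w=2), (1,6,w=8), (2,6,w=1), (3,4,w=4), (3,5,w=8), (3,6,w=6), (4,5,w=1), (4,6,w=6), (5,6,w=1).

Apply Kruskal's algorithm (sort edges by weight, add if no cycle):

Sorted edges by weight:
  (2,6) w=1
  (4,5) w=1
  (5,6) w=1
  (1,4) w=2
  (3,4) w=4
  (3,6) w=6
  (4,6) w=6
  (1,2) w=7
  (1,6) w=8
  (3,5) w=8

Add edge (2,6) w=1 -- no cycle. Running total: 1
Add edge (4,5) w=1 -- no cycle. Running total: 2
Add edge (5,6) w=1 -- no cycle. Running total: 3
Add edge (1,4) w=2 -- no cycle. Running total: 5
Add edge (3,4) w=4 -- no cycle. Running total: 9

MST edges: (2,6,w=1), (4,5,w=1), (5,6,w=1), (1,4,w=2), (3,4,w=4)
Total MST weight: 1 + 1 + 1 + 2 + 4 = 9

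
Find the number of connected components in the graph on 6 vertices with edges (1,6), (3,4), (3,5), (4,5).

Step 1: Build adjacency list from edges:
  1: 6
  2: (none)
  3: 4, 5
  4: 3, 5
  5: 3, 4
  6: 1

Step 2: Run BFS/DFS from vertex 1:
  Visited: {1, 6}
  Reached 2 of 6 vertices

Step 3: Only 2 of 6 vertices reached. Graph is disconnected.
Connected components: {1, 6}, {2}, {3, 4, 5}
Number of connected components: 3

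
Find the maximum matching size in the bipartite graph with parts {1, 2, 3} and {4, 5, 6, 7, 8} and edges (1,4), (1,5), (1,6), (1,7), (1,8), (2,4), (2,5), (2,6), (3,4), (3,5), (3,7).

Step 1: List the neighbors of each left vertex:
  1: 4, 5, 6, 7, 8
  2: 4, 5, 6
  3: 4, 5, 7

Step 2: Greedily match left vertices, then look for augmenting paths:
  Match 1 -- 4
  Match 2 -- 5
  Match 3 -- 7
  No augmenting path remains.

Step 3: Verify this is maximum:
  Matching size 3 = min(|L|, |R|) = min(3, 5), which is an upper bound, so this matching is maximum.

Maximum matching: {(1,4), (2,5), (3,7)}
Size: 3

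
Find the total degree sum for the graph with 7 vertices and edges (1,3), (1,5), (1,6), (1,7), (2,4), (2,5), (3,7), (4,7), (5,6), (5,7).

Step 1: Count edges incident to each vertex:
  deg(1) = 4 (neighbors: 3, 5, 6, 7)
  deg(2) = 2 (neighbors: 4, 5)
  deg(3) = 2 (neighbors: 1, 7)
  deg(4) = 2 (neighbors: 2, 7)
  deg(5) = 4 (neighbors: 1, 2, 6, 7)
  deg(6) = 2 (neighbors: 1, 5)
  deg(7) = 4 (neighbors: 1, 3, 4, 5)

Step 2: Sum all degrees:
  4 + 2 + 2 + 2 + 4 + 2 + 4 = 20

Verification: sum of degrees = 2 * |E| = 2 * 10 = 20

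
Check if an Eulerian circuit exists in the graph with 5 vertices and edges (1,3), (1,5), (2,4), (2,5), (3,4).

Step 1: Find the degree of each vertex:
  deg(1) = 2
  deg(2) = 2
  deg(3) = 2
  deg(4) = 2
  deg(5) = 2

Step 2: Count vertices with odd degree:
  All vertices have even degree (0 odd-degree vertices)

Step 3: Apply Euler's theorem:
  - Eulerian circuit exists iff graph is connected and all vertices have even degree
  - Eulerian path exists iff graph is connected and has 0 or 2 odd-degree vertices

Graph is connected with 0 odd-degree vertices.
Both Eulerian circuit and Eulerian path exist.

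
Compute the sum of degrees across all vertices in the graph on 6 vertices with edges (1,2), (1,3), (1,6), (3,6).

Step 1: Count edges incident to each vertex:
  deg(1) = 3 (neighbors: 2, 3, 6)
  deg(2) = 1 (neighbors: 1)
  deg(3) = 2 (neighbors: 1, 6)
  deg(4) = 0 (neighbors: none)
  deg(5) = 0 (neighbors: none)
  deg(6) = 2 (neighbors: 1, 3)

Step 2: Sum all degrees:
  3 + 1 + 2 + 0 + 0 + 2 = 8

Verification: sum of degrees = 2 * |E| = 2 * 4 = 8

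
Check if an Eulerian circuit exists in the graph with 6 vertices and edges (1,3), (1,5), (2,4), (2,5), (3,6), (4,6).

Step 1: Find the degree of each vertex:
  deg(1) = 2
  deg(2) = 2
  deg(3) = 2
  deg(4) = 2
  deg(5) = 2
  deg(6) = 2

Step 2: Count vertices with odd degree:
  All vertices have even degree (0 odd-degree vertices)

Step 3: Apply Euler's theorem:
  - Eulerian circuit exists iff graph is connected and all vertices have even degree
  - Eulerian path exists iff graph is connected and has 0 or 2 odd-degree vertices

Graph is connected with 0 odd-degree vertices.
Both Eulerian circuit and Eulerian path exist.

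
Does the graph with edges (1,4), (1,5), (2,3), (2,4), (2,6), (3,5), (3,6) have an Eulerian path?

Step 1: Find the degree of each vertex:
  deg(1) = 2
  deg(2) = 3
  deg(3) = 3
  deg(4) = 2
  deg(5) = 2
  deg(6) = 2

Step 2: Count vertices with odd degree:
  Odd-degree vertices: 2, 3 (2 total)

Step 3: Apply Euler's theorem:
  - Eulerian circuit exists iff graph is connected and all vertices have even degree
  - Eulerian path exists iff graph is connected and has 0 or 2 odd-degree vertices

Graph is connected with exactly 2 odd-degree vertices (2, 3).
Eulerian path exists (starting and ending at the odd-degree vertices), but no Eulerian circuit.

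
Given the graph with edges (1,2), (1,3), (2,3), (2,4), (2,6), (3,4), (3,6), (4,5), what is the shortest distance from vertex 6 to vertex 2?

Step 1: Build adjacency list:
  1: 2, 3
  2: 1, 3, 4, 6
  3: 1, 2, 4, 6
  4: 2, 3, 5
  5: 4
  6: 2, 3

Step 2: BFS from vertex 6 to find shortest path to 2:
  vertex 2 reached at distance 1

Step 3: Shortest path: 6 -> 2
Path length: 1 edge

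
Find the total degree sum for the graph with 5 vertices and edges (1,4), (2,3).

Step 1: Count edges incident to each vertex:
  deg(1) = 1 (neighbors: 4)
  deg(2) = 1 (neighbors: 3)
  deg(3) = 1 (neighbors: 2)
  deg(4) = 1 (neighbors: 1)
  deg(5) = 0 (neighbors: none)

Step 2: Sum all degrees:
  1 + 1 + 1 + 1 + 0 = 4

Verification: sum of degrees = 2 * |E| = 2 * 2 = 4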